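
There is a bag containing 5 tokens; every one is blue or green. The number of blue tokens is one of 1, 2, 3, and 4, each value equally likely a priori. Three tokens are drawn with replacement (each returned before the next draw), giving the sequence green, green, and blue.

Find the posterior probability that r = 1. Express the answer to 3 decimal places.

0.320

Compute the likelihood of the observed sequence for each case: P(data | r = 1) = (4/5)(4/5)(1/5) = 16/125; P(data | r = 2) = (3/5)(3/5)(2/5) = 18/125; P(data | r = 3) = (2/5)(2/5)(3/5) = 12/125; P(data | r = 4) = (1/5)(1/5)(4/5) = 4/125.
Multiplying each by its prior: 1/4 · 16/125 = 4/125, 1/4 · 18/125 = 9/250, 1/4 · 12/125 = 3/125, 1/4 · 4/125 = 1/125; with total 1/10.
Therefore the posterior P(r = 1 | data) = (4/125) / (1/10) = 8/25.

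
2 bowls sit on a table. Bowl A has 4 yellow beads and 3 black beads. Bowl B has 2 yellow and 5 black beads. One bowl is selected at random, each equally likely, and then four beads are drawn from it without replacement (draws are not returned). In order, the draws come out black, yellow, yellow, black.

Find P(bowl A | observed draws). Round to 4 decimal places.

0.6429

The likelihood of the observed sequence under each hypothesis: P(data | bowl A) = (3/7)(4/6)(3/5)(2/4) = 3/35; P(data | bowl B) = (5/7)(2/6)(1/5)(4/4) = 1/21.
Multiplying each by its prior: 1/2 · 3/35 = 3/70, 1/2 · 1/21 = 1/42; summing to 1/15.
By Bayes' rule, P(bowl A | data) = (3/70) / (1/15) = 9/14.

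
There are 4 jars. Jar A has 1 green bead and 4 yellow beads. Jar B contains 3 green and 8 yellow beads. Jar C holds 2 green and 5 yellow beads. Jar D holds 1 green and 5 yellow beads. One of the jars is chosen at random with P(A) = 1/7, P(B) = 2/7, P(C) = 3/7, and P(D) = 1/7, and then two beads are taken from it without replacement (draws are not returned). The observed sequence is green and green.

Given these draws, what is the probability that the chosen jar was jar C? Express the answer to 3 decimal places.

The likelihood of the observed sequence under each hypothesis: P(data | jar A) = (1/5)(0/4) = 0; P(data | jar B) = (3/11)(2/10) = 0.054545; P(data | jar C) = (2/7)(1/6) = 0.047619; P(data | jar D) = (1/6)(0/5) = 0.
The prior-weighted likelihoods are 1/7 · 0 = 0, 2/7 · 0.054545 = 0.015584, 3/7 · 0.047619 = 0.020408, 1/7 · 0 = 0; these sum to 0.035993.
Hence P(jar C | data) = (0.020408) / (0.035993) = 0.56701.

0.567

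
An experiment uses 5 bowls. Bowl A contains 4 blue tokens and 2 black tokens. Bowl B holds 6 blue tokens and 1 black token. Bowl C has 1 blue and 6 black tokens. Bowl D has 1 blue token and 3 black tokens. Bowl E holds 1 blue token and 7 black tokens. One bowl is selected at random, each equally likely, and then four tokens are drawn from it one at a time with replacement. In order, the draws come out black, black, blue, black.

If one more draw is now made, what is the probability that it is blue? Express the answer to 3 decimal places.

0.223

Compute the likelihood of the observed sequence for each case: P(data | bowl A) = (2/6)(2/6)(4/6)(2/6) = 0.024691; P(data | bowl B) = (1/7)(1/7)(6/7)(1/7) = 0.002499; P(data | bowl C) = (6/7)(6/7)(1/7)(6/7) = 0.089963; P(data | bowl D) = (3/4)(3/4)(1/4)(3/4) = 0.10547; P(data | bowl E) = (7/8)(7/8)(1/8)(7/8) = 0.08374.
Multiplying each by its prior: 1/5 · 0.024691 = 0.0049383, 1/5 · 0.002499 = 0.00049979, 1/5 · 0.089963 = 0.017993, 1/5 · 0.10547 = 0.021094, 1/5 · 0.08374 = 0.016748; with total 0.061272.
Normalising, the posterior is P(bowl A | data) = 0.080595, P(bowl B | data) = 0.0081569, P(bowl C | data) = 0.29365, P(bowl D | data) = 0.34426, P(bowl E | data) = 0.27334.
So P(blue next | data) = Σ P(blue next | H) P(H | data) = (2/3)(0.080595) + (6/7)(0.0081569) + (1/7)(0.29365) + (1/4)(0.34426) + (1/8)(0.27334) = 0.2229.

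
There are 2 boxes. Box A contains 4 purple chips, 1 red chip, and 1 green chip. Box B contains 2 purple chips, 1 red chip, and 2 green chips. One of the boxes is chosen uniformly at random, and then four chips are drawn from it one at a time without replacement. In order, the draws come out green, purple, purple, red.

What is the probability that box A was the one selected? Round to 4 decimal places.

The likelihood of the observed sequence under each hypothesis: P(data | box A) = (1/6)(4/5)(3/4)(1/3) = 1/30; P(data | box B) = (2/5)(2/4)(1/3)(1/2) = 1/30.
Multiplying each by its prior: 1/2 · 1/30 = 1/60, 1/2 · 1/30 = 1/60; summing to 1/30.
By Bayes' rule, P(box A | data) = (1/60) / (1/30) = 1/2.

0.5000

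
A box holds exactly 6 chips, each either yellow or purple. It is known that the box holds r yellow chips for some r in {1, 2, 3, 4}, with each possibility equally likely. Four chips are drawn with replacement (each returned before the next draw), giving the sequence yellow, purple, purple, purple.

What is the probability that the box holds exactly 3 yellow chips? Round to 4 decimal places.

Compute the likelihood of the observed sequence for each case: P(data | r = 1) = (1/6)(5/6)(5/6)(5/6) = 0.096451; P(data | r = 2) = (2/6)(4/6)(4/6)(4/6) = 0.098765; P(data | r = 3) = (3/6)(3/6)(3/6)(3/6) = 0.0625; P(data | r = 4) = (4/6)(2/6)(2/6)(2/6) = 0.024691.
The prior-weighted likelihoods are 1/4 · 0.096451 = 0.024113, 1/4 · 0.098765 = 0.024691, 1/4 · 0.0625 = 0.015625, 1/4 · 0.024691 = 0.0061728; summing to 0.070602.
By Bayes' rule, P(r = 3 | data) = (0.015625) / (0.070602) = 0.22131.

0.2213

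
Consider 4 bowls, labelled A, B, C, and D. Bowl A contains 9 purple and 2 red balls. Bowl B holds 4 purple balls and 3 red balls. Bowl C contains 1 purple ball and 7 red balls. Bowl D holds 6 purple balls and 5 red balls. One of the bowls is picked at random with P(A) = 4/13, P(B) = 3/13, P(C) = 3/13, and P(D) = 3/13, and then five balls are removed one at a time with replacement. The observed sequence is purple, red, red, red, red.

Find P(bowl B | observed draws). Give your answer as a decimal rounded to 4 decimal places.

0.1647

The likelihood of the observed sequence under each hypothesis: P(data | bowl A) = (9/11)(2/11)(2/11)(2/11)(2/11) = 0.00089413; P(data | bowl B) = (4/7)(3/7)(3/7)(3/7)(3/7) = 0.019278; P(data | bowl C) = (1/8)(7/8)(7/8)(7/8)(7/8) = 0.073273; P(data | bowl D) = (6/11)(5/11)(5/11)(5/11)(5/11) = 0.023285.
Multiplying each by its prior: 4/13 · 0.00089413 = 0.00027512, 3/13 · 0.019278 = 0.0044487, 3/13 · 0.073273 = 0.016909, 3/13 · 0.023285 = 0.0053734; summing to 0.027006.
Therefore the posterior P(bowl B | data) = (0.0044487) / (0.027006) = 0.16473.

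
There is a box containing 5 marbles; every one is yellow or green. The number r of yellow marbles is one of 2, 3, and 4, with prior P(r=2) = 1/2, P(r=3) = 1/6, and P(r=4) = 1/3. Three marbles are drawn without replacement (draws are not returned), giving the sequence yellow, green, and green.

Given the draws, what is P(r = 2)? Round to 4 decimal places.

Compute the likelihood of the observed sequence for each case: P(data | r = 2) = (2/5)(3/4)(2/3) = 1/5; P(data | r = 3) = (3/5)(2/4)(1/3) = 1/10; P(data | r = 4) = (4/5)(1/4)(0/3) = 0.
Multiplying each by its prior: 1/2 · 1/5 = 1/10, 1/6 · 1/10 = 1/60, 1/3 · 0 = 0; summing to 7/60.
By Bayes' rule, P(r = 2 | data) = (1/10) / (7/60) = 6/7.

0.8571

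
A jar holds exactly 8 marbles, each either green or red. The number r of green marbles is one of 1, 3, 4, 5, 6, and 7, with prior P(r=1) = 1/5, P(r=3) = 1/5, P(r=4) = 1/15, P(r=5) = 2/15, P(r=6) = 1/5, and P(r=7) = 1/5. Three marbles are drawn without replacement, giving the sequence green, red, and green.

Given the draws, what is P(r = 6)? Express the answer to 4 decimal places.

Compute the likelihood of the observed sequence for each case: P(data | r = 1) = (1/8)(7/7)(0/6) = 0; P(data | r = 3) = (3/8)(5/7)(2/6) = 5/56; P(data | r = 4) = (4/8)(4/7)(3/6) = 1/7; P(data | r = 5) = (5/8)(3/7)(4/6) = 5/28; P(data | r = 6) = (6/8)(2/7)(5/6) = 5/28; P(data | r = 7) = (7/8)(1/7)(6/6) = 1/8.
Weighting by the prior gives 1/5 · 0 = 0, 1/5 · 5/56 = 1/56, 1/15 · 1/7 = 1/105, 2/15 · 5/28 = 1/42, 1/5 · 5/28 = 1/28, 1/5 · 1/8 = 1/40; these sum to 47/420.
So P(r = 6 | data) = (1/28) / (47/420) = 15/47.

0.3191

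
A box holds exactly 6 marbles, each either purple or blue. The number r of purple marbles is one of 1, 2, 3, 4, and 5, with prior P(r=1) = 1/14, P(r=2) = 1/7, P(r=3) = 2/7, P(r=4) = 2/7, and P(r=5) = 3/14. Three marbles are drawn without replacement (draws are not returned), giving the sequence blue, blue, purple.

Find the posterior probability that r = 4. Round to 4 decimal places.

Compute the likelihood of the observed sequence for each case: P(data | r = 1) = (5/6)(4/5)(1/4) = 1/6; P(data | r = 2) = (4/6)(3/5)(2/4) = 1/5; P(data | r = 3) = (3/6)(2/5)(3/4) = 3/20; P(data | r = 4) = (2/6)(1/5)(4/4) = 1/15; P(data | r = 5) = (1/6)(0/5) = 0.
Multiplying each by its prior: 1/14 · 1/6 = 1/84, 1/7 · 1/5 = 1/35, 2/7 · 3/20 = 3/70, 2/7 · 1/15 = 2/105, 3/14 · 0 = 0; with total 43/420.
Hence P(r = 4 | data) = (2/105) / (43/420) = 8/43.

0.1860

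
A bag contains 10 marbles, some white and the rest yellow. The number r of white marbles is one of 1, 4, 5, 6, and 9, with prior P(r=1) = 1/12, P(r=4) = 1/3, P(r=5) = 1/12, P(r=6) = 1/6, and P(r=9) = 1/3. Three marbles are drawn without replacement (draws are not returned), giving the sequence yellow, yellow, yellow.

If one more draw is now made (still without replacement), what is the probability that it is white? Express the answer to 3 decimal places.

0.394

Under each hypothesis, the probability of the observed sequence is: P(data | r = 1) = (9/10)(8/9)(7/8) = 7/10; P(data | r = 4) = (6/10)(5/9)(4/8) = 1/6; P(data | r = 5) = (5/10)(4/9)(3/8) = 1/12; P(data | r = 6) = (4/10)(3/9)(2/8) = 1/30; P(data | r = 9) = (1/10)(0/9) = 0.
Weighting by the prior gives 1/12 · 7/10 = 7/120, 1/3 · 1/6 = 1/18, 1/12 · 1/12 = 1/144, 1/6 · 1/30 = 1/180, 1/3 · 0 = 0; summing to 91/720.
The posterior is then P(r = 1 | data) = 6/13, P(r = 4 | data) = 40/91, P(r = 5 | data) = 5/91, P(r = 6 | data) = 4/91, P(r = 9 | data) = 0.
So P(white next | data) = Σ P(white next | H) P(H | data) = (1/7)(6/13) + (4/7)(40/91) + (5/7)(5/91) + (6/7)(4/91) = 251/637.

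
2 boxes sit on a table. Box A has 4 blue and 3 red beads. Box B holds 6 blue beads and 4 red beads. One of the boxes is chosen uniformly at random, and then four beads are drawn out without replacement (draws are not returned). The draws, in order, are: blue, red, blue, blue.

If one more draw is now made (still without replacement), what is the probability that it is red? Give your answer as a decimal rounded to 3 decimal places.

0.579

The likelihood of the observed sequence under each hypothesis: P(data | box A) = (4/7)(3/6)(3/5)(2/4) = 3/35; P(data | box B) = (6/10)(4/9)(5/8)(4/7) = 2/21.
The prior-weighted likelihoods are 1/2 · 3/35 = 3/70, 1/2 · 2/21 = 1/21; with total 19/210.
Dividing through by the total gives posterior P(box A | data) = 9/19, P(box B | data) = 10/19.
So P(red next | data) = Σ P(red next | H) P(H | data) = (2/3)(9/19) + (1/2)(10/19) = 11/19.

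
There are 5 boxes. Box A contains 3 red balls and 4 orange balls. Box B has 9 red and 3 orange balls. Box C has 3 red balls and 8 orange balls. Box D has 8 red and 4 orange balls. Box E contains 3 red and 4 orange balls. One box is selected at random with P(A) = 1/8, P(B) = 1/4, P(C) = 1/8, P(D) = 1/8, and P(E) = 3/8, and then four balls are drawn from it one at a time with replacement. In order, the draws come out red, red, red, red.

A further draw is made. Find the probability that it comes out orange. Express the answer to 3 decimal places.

For each hypothesis, P(data | H) works out to: P(data | box A) = (3/7)(3/7)(3/7)(3/7) = 0.033736; P(data | box B) = (9/12)(9/12)(9/12)(9/12) = 0.31641; P(data | box C) = (3/11)(3/11)(3/11)(3/11) = 0.0055324; P(data | box D) = (8/12)(8/12)(8/12)(8/12) = 0.19753; P(data | box E) = (3/7)(3/7)(3/7)(3/7) = 0.033736.
Multiplying each by its prior: 1/8 · 0.033736 = 0.004217, 1/4 · 0.31641 = 0.079102, 1/8 · 0.0055324 = 0.00069155, 1/8 · 0.19753 = 0.024691, 3/8 · 0.033736 = 0.012651; with total 0.12135.
Normalising, the posterior is P(box A | data) = 0.03475, P(box B | data) = 0.65183, P(box C | data) = 0.0056987, P(box D | data) = 0.20347, P(box E | data) = 0.10425.
Averaging over the posterior, P(orange next | data) = (4/7)(0.03475) + (1/4)(0.65183) + (8/11)(0.0056987) + (1/3)(0.20347) + (4/7)(0.10425) = 0.31435.

0.314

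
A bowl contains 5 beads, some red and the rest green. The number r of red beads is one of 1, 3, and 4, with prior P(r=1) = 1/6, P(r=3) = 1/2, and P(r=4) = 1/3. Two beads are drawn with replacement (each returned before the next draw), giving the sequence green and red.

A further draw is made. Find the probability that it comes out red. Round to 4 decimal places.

For each hypothesis, P(data | H) works out to: P(data | r = 1) = (4/5)(1/5) = 4/25; P(data | r = 3) = (2/5)(3/5) = 6/25; P(data | r = 4) = (1/5)(4/5) = 4/25.
Weighting by the prior gives 1/6 · 4/25 = 2/75, 1/2 · 6/25 = 3/25, 1/3 · 4/25 = 4/75; with total 1/5.
Dividing through by the total gives posterior P(r = 1 | data) = 2/15, P(r = 3 | data) = 3/5, P(r = 4 | data) = 4/15.
Averaging over the posterior, P(red next | data) = (1/5)(2/15) + (3/5)(3/5) + (4/5)(4/15) = 3/5.

0.6000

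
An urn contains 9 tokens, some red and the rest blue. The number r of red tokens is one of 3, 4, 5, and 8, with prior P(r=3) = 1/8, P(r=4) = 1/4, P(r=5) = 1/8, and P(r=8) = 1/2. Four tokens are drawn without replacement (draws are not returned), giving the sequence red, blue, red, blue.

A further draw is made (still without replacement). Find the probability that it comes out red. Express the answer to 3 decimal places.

0.413

Compute the likelihood of the observed sequence for each case: P(data | r = 3) = (3/9)(6/8)(2/7)(5/6) = 5/84; P(data | r = 4) = (4/9)(5/8)(3/7)(4/6) = 5/63; P(data | r = 5) = (5/9)(4/8)(4/7)(3/6) = 5/63; P(data | r = 8) = (8/9)(1/8)(7/7)(0/6) = 0.
Multiplying each by its prior: 1/8 · 5/84 = 5/672, 1/4 · 5/63 = 5/252, 1/8 · 5/63 = 5/504, 1/2 · 0 = 0; these sum to 25/672.
The posterior is then P(r = 3 | data) = 1/5, P(r = 4 | data) = 8/15, P(r = 5 | data) = 4/15, P(r = 8 | data) = 0.
Averaging over the posterior, P(red next | data) = (1/5)(1/5) + (2/5)(8/15) + (3/5)(4/15) = 31/75.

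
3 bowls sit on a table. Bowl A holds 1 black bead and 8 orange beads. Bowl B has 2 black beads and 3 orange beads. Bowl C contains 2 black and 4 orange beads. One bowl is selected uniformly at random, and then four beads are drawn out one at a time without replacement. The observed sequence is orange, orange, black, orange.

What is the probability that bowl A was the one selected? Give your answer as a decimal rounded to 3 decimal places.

0.323

For each hypothesis, P(data | H) works out to: P(data | bowl A) = (8/9)(7/8)(1/7)(6/6) = 1/9; P(data | bowl B) = (3/5)(2/4)(2/3)(1/2) = 1/10; P(data | bowl C) = (4/6)(3/5)(2/4)(2/3) = 2/15.
Multiplying each by its prior: 1/3 · 1/9 = 1/27, 1/3 · 1/10 = 1/30, 1/3 · 2/15 = 2/45; these sum to 31/270.
Hence P(bowl A | data) = (1/27) / (31/270) = 10/31.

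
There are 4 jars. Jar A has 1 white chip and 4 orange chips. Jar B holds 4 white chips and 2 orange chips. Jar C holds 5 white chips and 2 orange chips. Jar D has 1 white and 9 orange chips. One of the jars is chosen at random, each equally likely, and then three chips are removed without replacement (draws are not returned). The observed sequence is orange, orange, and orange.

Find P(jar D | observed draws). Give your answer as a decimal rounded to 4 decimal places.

The likelihood of the observed sequence under each hypothesis: P(data | jar A) = (4/5)(3/4)(2/3) = 2/5; P(data | jar B) = (2/6)(1/5)(0/4) = 0; P(data | jar C) = (2/7)(1/6)(0/5) = 0; P(data | jar D) = (9/10)(8/9)(7/8) = 7/10.
The prior-weighted likelihoods are 1/4 · 2/5 = 1/10, 1/4 · 0 = 0, 1/4 · 0 = 0, 1/4 · 7/10 = 7/40; these sum to 11/40.
Therefore the posterior P(jar D | data) = (7/40) / (11/40) = 7/11.

0.6364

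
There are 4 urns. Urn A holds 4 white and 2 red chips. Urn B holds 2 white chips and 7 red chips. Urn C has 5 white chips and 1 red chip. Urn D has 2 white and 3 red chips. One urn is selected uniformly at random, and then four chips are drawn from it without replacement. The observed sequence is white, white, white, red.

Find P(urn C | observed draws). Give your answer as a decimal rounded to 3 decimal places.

0.556

The likelihood of the observed sequence under each hypothesis: P(data | urn A) = (4/6)(3/5)(2/4)(2/3) = 2/15; P(data | urn B) = (2/9)(1/8)(0/7) = 0; P(data | urn C) = (5/6)(4/5)(3/4)(1/3) = 1/6; P(data | urn D) = (2/5)(1/4)(0/3) = 0.
The prior-weighted likelihoods are 1/4 · 2/15 = 1/30, 1/4 · 0 = 0, 1/4 · 1/6 = 1/24, 1/4 · 0 = 0; summing to 3/40.
By Bayes' rule, P(urn C | data) = (1/24) / (3/40) = 5/9.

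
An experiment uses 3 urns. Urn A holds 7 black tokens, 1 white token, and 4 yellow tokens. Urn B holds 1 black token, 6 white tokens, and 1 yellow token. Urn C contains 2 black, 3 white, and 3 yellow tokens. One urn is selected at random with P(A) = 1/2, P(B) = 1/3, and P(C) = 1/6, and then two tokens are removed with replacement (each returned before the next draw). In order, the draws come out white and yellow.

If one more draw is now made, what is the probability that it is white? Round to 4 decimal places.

0.4868

The likelihood of the observed sequence under each hypothesis: P(data | urn A) = (1/12)(4/12) = 0.027778; P(data | urn B) = (6/8)(1/8) = 0.09375; P(data | urn C) = (3/8)(3/8) = 0.14062.
Weighting by the prior gives 1/2 · 0.027778 = 0.013889, 1/3 · 0.09375 = 0.03125, 1/6 · 0.14062 = 0.023438; summing to 0.068576.
The posterior is then P(urn A | data) = 0.20253, P(urn B | data) = 0.4557, P(urn C | data) = 0.34177.
The predictive probability is P(white next | data) = (1/12)(0.20253) + (3/4)(0.4557) + (3/8)(0.34177) = 0.48681.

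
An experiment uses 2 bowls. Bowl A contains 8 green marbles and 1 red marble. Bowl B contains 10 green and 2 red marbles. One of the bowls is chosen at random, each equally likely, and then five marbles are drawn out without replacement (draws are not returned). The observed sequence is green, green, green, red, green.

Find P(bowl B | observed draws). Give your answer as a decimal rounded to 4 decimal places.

0.4884

Compute the likelihood of the observed sequence for each case: P(data | bowl A) = (8/9)(7/8)(6/7)(1/6)(5/5) = 1/9; P(data | bowl B) = (10/12)(9/11)(8/10)(2/9)(7/8) = 7/66.
Weighting by the prior gives 1/2 · 1/9 = 1/18, 1/2 · 7/66 = 7/132; with total 43/396.
By Bayes' rule, P(bowl B | data) = (7/132) / (43/396) = 21/43.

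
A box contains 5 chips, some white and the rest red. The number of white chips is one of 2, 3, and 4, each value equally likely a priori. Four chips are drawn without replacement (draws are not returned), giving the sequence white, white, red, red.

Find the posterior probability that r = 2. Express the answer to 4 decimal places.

For each hypothesis, P(data | H) works out to: P(data | r = 2) = (2/5)(1/4)(3/3)(2/2) = 1/10; P(data | r = 3) = (3/5)(2/4)(2/3)(1/2) = 1/10; P(data | r = 4) = (4/5)(3/4)(1/3)(0/2) = 0.
The prior-weighted likelihoods are 1/3 · 1/10 = 1/30, 1/3 · 1/10 = 1/30, 1/3 · 0 = 0; these sum to 1/15.
So P(r = 2 | data) = (1/30) / (1/15) = 1/2.

0.5000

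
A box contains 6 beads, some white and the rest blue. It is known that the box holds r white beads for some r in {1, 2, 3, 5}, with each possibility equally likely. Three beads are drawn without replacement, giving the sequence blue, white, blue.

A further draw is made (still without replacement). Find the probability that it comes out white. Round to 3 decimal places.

0.323

For each hypothesis, P(data | H) works out to: P(data | r = 1) = (5/6)(1/5)(4/4) = 1/6; P(data | r = 2) = (4/6)(2/5)(3/4) = 1/5; P(data | r = 3) = (3/6)(3/5)(2/4) = 3/20; P(data | r = 5) = (1/6)(5/5)(0/4) = 0.
Multiplying each by its prior: 1/4 · 1/6 = 1/24, 1/4 · 1/5 = 1/20, 1/4 · 3/20 = 3/80, 1/4 · 0 = 0; with total 31/240.
Dividing through by the total gives posterior P(r = 1 | data) = 10/31, P(r = 2 | data) = 12/31, P(r = 3 | data) = 9/31, P(r = 5 | data) = 0.
The predictive probability is P(white next | data) = (0)(10/31) + (1/3)(12/31) + (2/3)(9/31) = 10/31.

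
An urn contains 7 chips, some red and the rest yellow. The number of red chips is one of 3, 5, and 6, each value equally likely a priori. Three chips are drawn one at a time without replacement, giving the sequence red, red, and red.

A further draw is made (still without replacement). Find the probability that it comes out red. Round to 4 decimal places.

The likelihood of the observed sequence under each hypothesis: P(data | r = 3) = (3/7)(2/6)(1/5) = 1/35; P(data | r = 5) = (5/7)(4/6)(3/5) = 2/7; P(data | r = 6) = (6/7)(5/6)(4/5) = 4/7.
Multiplying each by its prior: 1/3 · 1/35 = 1/105, 1/3 · 2/7 = 2/21, 1/3 · 4/7 = 4/21; these sum to 31/105.
Dividing through by the total gives posterior P(r = 3 | data) = 1/31, P(r = 5 | data) = 10/31, P(r = 6 | data) = 20/31.
So P(red next | data) = Σ P(red next | H) P(H | data) = (0)(1/31) + (1/2)(10/31) + (3/4)(20/31) = 20/31.

0.6452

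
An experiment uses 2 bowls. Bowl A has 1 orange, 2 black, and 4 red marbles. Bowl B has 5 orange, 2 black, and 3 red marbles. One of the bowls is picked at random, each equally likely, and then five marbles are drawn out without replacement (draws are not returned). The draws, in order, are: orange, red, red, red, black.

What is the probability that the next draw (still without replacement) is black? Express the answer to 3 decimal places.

0.472

Compute the likelihood of the observed sequence for each case: P(data | bowl A) = (1/7)(4/6)(3/5)(2/4)(2/3) = 0.019048; P(data | bowl B) = (5/10)(3/9)(2/8)(1/7)(2/6) = 0.0019841.
Multiplying each by its prior: 1/2 · 0.019048 = 0.0095238, 1/2 · 0.0019841 = 0.00099206; with total 0.010516.
Normalising, the posterior is P(bowl A | data) = 0.90566, P(bowl B | data) = 0.09434.
So P(black next | data) = Σ P(black next | H) P(H | data) = (1/2)(0.90566) + (1/5)(0.09434) = 0.4717.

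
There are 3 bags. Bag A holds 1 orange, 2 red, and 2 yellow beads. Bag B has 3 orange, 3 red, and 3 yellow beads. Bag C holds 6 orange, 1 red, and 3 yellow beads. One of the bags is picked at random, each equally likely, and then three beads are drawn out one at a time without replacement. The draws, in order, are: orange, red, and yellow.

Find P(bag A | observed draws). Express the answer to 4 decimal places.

Under each hypothesis, the probability of the observed sequence is: P(data | bag A) = (1/5)(2/4)(2/3) = 0.066667; P(data | bag B) = (3/9)(3/8)(3/7) = 0.053571; P(data | bag C) = (6/10)(1/9)(3/8) = 0.025.
Weighting by the prior gives 1/3 · 0.066667 = 0.022222, 1/3 · 0.053571 = 0.017857, 1/3 · 0.025 = 0.0083333; these sum to 0.048413.
So P(bag A | data) = (0.022222) / (0.048413) = 0.45902.

0.4590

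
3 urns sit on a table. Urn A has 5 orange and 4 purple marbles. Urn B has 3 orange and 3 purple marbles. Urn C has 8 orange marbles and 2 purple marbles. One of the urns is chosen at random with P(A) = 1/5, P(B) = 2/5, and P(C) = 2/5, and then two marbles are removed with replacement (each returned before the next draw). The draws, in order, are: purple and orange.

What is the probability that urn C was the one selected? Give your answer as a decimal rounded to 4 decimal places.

For each hypothesis, P(data | H) works out to: P(data | urn A) = (4/9)(5/9) = 0.24691; P(data | urn B) = (3/6)(3/6) = 0.25; P(data | urn C) = (2/10)(8/10) = 0.16.
Weighting by the prior gives 1/5 · 0.24691 = 0.049383, 2/5 · 0.25 = 0.1, 2/5 · 0.16 = 0.064; summing to 0.21338.
So P(urn C | data) = (0.064) / (0.21338) = 0.29993.

0.2999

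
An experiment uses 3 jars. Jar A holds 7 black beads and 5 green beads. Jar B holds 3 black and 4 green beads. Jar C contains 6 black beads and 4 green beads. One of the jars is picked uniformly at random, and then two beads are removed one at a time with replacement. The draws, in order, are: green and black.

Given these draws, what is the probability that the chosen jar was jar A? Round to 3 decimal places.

0.334

Under each hypothesis, the probability of the observed sequence is: P(data | jar A) = (5/12)(7/12) = 0.24306; P(data | jar B) = (4/7)(3/7) = 0.2449; P(data | jar C) = (4/10)(6/10) = 0.24.
The prior-weighted likelihoods are 1/3 · 0.24306 = 0.081019, 1/3 · 0.2449 = 0.081633, 1/3 · 0.24 = 0.08; with total 0.24265.
Hence P(jar A | data) = (0.081019) / (0.24265) = 0.33389.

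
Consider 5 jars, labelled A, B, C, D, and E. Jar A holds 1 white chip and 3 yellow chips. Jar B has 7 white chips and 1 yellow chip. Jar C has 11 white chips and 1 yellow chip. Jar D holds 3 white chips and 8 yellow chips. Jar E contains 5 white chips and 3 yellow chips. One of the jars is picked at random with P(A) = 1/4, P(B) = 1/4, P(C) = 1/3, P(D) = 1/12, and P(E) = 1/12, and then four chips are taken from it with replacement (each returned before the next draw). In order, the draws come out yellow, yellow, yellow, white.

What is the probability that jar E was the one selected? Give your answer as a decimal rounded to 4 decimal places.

0.0714

For each hypothesis, P(data | H) works out to: P(data | jar A) = (3/4)(3/4)(3/4)(1/4) = 0.10547; P(data | jar B) = (1/8)(1/8)(1/8)(7/8) = 0.001709; P(data | jar C) = (1/12)(1/12)(1/12)(11/12) = 0.00053048; P(data | jar D) = (8/11)(8/11)(8/11)(3/11) = 0.10491; P(data | jar E) = (3/8)(3/8)(3/8)(5/8) = 0.032959.
Multiplying each by its prior: 1/4 · 0.10547 = 0.026367, 1/4 · 0.001709 = 0.00042725, 1/3 · 0.00053048 = 0.00017683, 1/12 · 0.10491 = 0.0087426, 1/12 · 0.032959 = 0.0027466; these sum to 0.03846.
So P(jar E | data) = (0.0027466) / (0.03846) = 0.071413.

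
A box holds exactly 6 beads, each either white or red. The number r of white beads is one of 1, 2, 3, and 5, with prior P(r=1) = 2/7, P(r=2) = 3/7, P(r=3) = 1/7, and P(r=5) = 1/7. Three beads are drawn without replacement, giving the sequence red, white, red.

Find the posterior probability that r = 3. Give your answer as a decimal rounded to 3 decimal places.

Under each hypothesis, the probability of the observed sequence is: P(data | r = 1) = (5/6)(1/5)(4/4) = 1/6; P(data | r = 2) = (4/6)(2/5)(3/4) = 1/5; P(data | r = 3) = (3/6)(3/5)(2/4) = 3/20; P(data | r = 5) = (1/6)(5/5)(0/4) = 0.
The prior-weighted likelihoods are 2/7 · 1/6 = 1/21, 3/7 · 1/5 = 3/35, 1/7 · 3/20 = 3/140, 1/7 · 0 = 0; summing to 13/84.
Therefore the posterior P(r = 3 | data) = (3/140) / (13/84) = 9/65.

0.138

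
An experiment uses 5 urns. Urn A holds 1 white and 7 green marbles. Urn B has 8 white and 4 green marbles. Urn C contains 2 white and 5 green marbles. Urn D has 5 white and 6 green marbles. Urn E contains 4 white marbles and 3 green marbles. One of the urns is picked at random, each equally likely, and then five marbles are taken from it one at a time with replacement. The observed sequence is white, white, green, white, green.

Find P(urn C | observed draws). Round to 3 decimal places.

0.110

Under each hypothesis, the probability of the observed sequence is: P(data | urn A) = (1/8)(1/8)(7/8)(1/8)(7/8) = 0.0014954; P(data | urn B) = (8/12)(8/12)(4/12)(8/12)(4/12) = 0.032922; P(data | urn C) = (2/7)(2/7)(5/7)(2/7)(5/7) = 0.0119; P(data | urn D) = (5/11)(5/11)(6/11)(5/11)(6/11) = 0.027941; P(data | urn E) = (4/7)(4/7)(3/7)(4/7)(3/7) = 0.034271.
The prior-weighted likelihoods are 1/5 · 0.0014954 = 0.00029907, 1/5 · 0.032922 = 0.0065844, 1/5 · 0.0119 = 0.00238, 1/5 · 0.027941 = 0.0055883, 1/5 · 0.034271 = 0.0068543; with total 0.021706.
So P(urn C | data) = (0.00238) / (0.021706) = 0.10965.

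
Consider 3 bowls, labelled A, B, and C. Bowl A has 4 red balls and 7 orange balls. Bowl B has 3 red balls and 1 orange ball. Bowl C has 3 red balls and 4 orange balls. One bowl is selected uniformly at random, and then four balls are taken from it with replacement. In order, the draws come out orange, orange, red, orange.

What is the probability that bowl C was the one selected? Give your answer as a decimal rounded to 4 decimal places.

0.4313

The likelihood of the observed sequence under each hypothesis: P(data | bowl A) = (7/11)(7/11)(4/11)(7/11) = 0.093709; P(data | bowl B) = (1/4)(1/4)(3/4)(1/4) = 0.011719; P(data | bowl C) = (4/7)(4/7)(3/7)(4/7) = 0.079967.
Weighting by the prior gives 1/3 · 0.093709 = 0.031236, 1/3 · 0.011719 = 0.0039062, 1/3 · 0.079967 = 0.026656; these sum to 0.061798.
By Bayes' rule, P(bowl C | data) = (0.026656) / (0.061798) = 0.43133.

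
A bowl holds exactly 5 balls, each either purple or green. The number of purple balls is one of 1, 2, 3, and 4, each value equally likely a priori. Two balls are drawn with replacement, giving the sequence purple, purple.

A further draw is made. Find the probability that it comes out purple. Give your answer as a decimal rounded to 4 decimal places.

0.6667

Compute the likelihood of the observed sequence for each case: P(data | r = 1) = (1/5)(1/5) = 1/25; P(data | r = 2) = (2/5)(2/5) = 4/25; P(data | r = 3) = (3/5)(3/5) = 9/25; P(data | r = 4) = (4/5)(4/5) = 16/25.
The prior-weighted likelihoods are 1/4 · 1/25 = 1/100, 1/4 · 4/25 = 1/25, 1/4 · 9/25 = 9/100, 1/4 · 16/25 = 4/25; with total 3/10.
The posterior is then P(r = 1 | data) = 1/30, P(r = 2 | data) = 2/15, P(r = 3 | data) = 3/10, P(r = 4 | data) = 8/15.
Averaging over the posterior, P(purple next | data) = (1/5)(1/30) + (2/5)(2/15) + (3/5)(3/10) + (4/5)(8/15) = 2/3.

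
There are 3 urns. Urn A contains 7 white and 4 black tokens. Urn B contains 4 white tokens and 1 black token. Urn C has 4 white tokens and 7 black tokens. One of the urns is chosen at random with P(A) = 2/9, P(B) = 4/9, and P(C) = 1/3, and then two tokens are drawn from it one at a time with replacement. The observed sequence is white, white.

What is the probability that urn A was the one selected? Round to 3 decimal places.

Compute the likelihood of the observed sequence for each case: P(data | urn A) = (7/11)(7/11) = 0.40496; P(data | urn B) = (4/5)(4/5) = 0.64; P(data | urn C) = (4/11)(4/11) = 0.13223.
Weighting by the prior gives 2/9 · 0.40496 = 0.089991, 4/9 · 0.64 = 0.28444, 1/3 · 0.13223 = 0.044077; with total 0.41851.
Hence P(urn A | data) = (0.089991) / (0.41851) = 0.21503.

0.215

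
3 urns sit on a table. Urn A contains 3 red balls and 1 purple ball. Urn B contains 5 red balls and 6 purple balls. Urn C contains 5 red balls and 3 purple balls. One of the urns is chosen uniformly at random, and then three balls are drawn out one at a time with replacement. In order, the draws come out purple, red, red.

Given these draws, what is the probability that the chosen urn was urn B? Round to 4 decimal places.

0.2819

For each hypothesis, P(data | H) works out to: P(data | urn A) = (1/4)(3/4)(3/4) = 0.14062; P(data | urn B) = (6/11)(5/11)(5/11) = 0.1127; P(data | urn C) = (3/8)(5/8)(5/8) = 0.14648.
Multiplying each by its prior: 1/3 · 0.14062 = 0.046875, 1/3 · 0.1127 = 0.037566, 1/3 · 0.14648 = 0.048828; with total 0.13327.
By Bayes' rule, P(urn B | data) = (0.037566) / (0.13327) = 0.28188.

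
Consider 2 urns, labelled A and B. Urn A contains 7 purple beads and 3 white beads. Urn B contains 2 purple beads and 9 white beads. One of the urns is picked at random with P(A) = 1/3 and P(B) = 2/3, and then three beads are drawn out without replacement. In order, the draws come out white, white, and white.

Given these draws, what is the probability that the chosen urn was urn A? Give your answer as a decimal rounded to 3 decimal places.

The likelihood of the observed sequence under each hypothesis: P(data | urn A) = (3/10)(2/9)(1/8) = 1/120; P(data | urn B) = (9/11)(8/10)(7/9) = 28/55.
Multiplying each by its prior: 1/3 · 1/120 = 1/360, 2/3 · 28/55 = 56/165; with total 271/792.
So P(urn A | data) = (1/360) / (271/792) = 11/1355.

0.008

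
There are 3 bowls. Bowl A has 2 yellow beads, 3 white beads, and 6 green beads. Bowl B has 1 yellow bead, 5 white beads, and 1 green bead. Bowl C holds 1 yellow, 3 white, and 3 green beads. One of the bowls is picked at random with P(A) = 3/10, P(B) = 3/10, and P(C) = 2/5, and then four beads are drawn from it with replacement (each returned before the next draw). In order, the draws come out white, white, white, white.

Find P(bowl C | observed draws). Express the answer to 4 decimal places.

0.1447

The likelihood of the observed sequence under each hypothesis: P(data | bowl A) = (3/11)(3/11)(3/11)(3/11) = 0.0055324; P(data | bowl B) = (5/7)(5/7)(5/7)(5/7) = 0.26031; P(data | bowl C) = (3/7)(3/7)(3/7)(3/7) = 0.033736.
The prior-weighted likelihoods are 3/10 · 0.0055324 = 0.0016597, 3/10 · 0.26031 = 0.078092, 2/5 · 0.033736 = 0.013494; these sum to 0.093247.
So P(bowl C | data) = (0.013494) / (0.093247) = 0.14472.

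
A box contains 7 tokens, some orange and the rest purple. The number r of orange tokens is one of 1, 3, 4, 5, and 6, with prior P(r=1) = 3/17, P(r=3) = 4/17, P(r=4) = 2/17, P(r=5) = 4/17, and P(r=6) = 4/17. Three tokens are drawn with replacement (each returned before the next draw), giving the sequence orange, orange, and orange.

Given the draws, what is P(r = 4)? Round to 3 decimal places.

0.080

Under each hypothesis, the probability of the observed sequence is: P(data | r = 1) = (1/7)(1/7)(1/7) = 0.0029155; P(data | r = 3) = (3/7)(3/7)(3/7) = 0.078717; P(data | r = 4) = (4/7)(4/7)(4/7) = 0.18659; P(data | r = 5) = (5/7)(5/7)(5/7) = 0.36443; P(data | r = 6) = (6/7)(6/7)(6/7) = 0.62974.
Multiplying each by its prior: 3/17 · 0.0029155 = 0.00051449, 4/17 · 0.078717 = 0.018522, 2/17 · 0.18659 = 0.021952, 4/17 · 0.36443 = 0.085749, 4/17 · 0.62974 = 0.14817; with total 0.27491.
Therefore the posterior P(r = 4 | data) = (0.021952) / (0.27491) = 0.07985.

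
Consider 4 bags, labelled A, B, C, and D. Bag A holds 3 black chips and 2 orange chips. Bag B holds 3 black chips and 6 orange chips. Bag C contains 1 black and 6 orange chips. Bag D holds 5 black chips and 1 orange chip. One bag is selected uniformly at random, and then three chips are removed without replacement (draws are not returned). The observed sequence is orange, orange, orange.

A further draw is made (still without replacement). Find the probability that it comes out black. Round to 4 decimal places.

Under each hypothesis, the probability of the observed sequence is: P(data | bag A) = (2/5)(1/4)(0/3) = 0; P(data | bag B) = (6/9)(5/8)(4/7) = 5/21; P(data | bag C) = (6/7)(5/6)(4/5) = 4/7; P(data | bag D) = (1/6)(0/5) = 0.
Multiplying each by its prior: 1/4 · 0 = 0, 1/4 · 5/21 = 5/84, 1/4 · 4/7 = 1/7, 1/4 · 0 = 0; with total 17/84.
The posterior is then P(bag A | data) = 0, P(bag B | data) = 5/17, P(bag C | data) = 12/17, P(bag D | data) = 0.
Averaging over the posterior, P(black next | data) = (1/2)(5/17) + (1/4)(12/17) = 11/34.

0.3235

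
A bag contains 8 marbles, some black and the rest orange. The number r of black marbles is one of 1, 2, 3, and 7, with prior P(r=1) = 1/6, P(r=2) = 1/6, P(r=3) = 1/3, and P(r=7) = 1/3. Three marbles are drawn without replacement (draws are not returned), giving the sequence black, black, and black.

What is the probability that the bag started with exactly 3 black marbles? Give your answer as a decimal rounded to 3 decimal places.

0.028

Compute the likelihood of the observed sequence for each case: P(data | r = 1) = (1/8)(0/7) = 0; P(data | r = 2) = (2/8)(1/7)(0/6) = 0; P(data | r = 3) = (3/8)(2/7)(1/6) = 1/56; P(data | r = 7) = (7/8)(6/7)(5/6) = 5/8.
The prior-weighted likelihoods are 1/6 · 0 = 0, 1/6 · 0 = 0, 1/3 · 1/56 = 1/168, 1/3 · 5/8 = 5/24; with total 3/14.
Therefore the posterior P(r = 3 | data) = (1/168) / (3/14) = 1/36.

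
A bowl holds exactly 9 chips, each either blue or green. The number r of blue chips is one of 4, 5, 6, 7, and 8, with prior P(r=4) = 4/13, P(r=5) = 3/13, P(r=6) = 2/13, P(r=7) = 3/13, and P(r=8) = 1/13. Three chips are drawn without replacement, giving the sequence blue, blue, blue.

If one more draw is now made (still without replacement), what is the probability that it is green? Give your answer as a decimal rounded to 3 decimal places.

0.395

Compute the likelihood of the observed sequence for each case: P(data | r = 4) = (4/9)(3/8)(2/7) = 1/21; P(data | r = 5) = (5/9)(4/8)(3/7) = 5/42; P(data | r = 6) = (6/9)(5/8)(4/7) = 5/21; P(data | r = 7) = (7/9)(6/8)(5/7) = 5/12; P(data | r = 8) = (8/9)(7/8)(6/7) = 2/3.
The prior-weighted likelihoods are 4/13 · 1/21 = 4/273, 3/13 · 5/42 = 5/182, 2/13 · 5/21 = 10/273, 3/13 · 5/12 = 5/52, 1/13 · 2/3 = 2/39; summing to 19/84.
Dividing through by the total gives posterior P(r = 4 | data) = 16/247, P(r = 5 | data) = 30/247, P(r = 6 | data) = 40/247, P(r = 7 | data) = 105/247, P(r = 8 | data) = 56/247.
So P(green next | data) = Σ P(green next | H) P(H | data) = (5/6)(16/247) + (2/3)(30/247) + (1/2)(40/247) + (1/3)(105/247) + (1/6)(56/247) = 293/741.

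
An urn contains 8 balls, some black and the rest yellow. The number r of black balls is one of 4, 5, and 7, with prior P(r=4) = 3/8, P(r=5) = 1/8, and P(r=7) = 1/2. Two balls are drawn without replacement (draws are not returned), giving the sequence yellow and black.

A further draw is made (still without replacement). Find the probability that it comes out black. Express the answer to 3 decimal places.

0.681

Under each hypothesis, the probability of the observed sequence is: P(data | r = 4) = (4/8)(4/7) = 2/7; P(data | r = 5) = (3/8)(5/7) = 15/56; P(data | r = 7) = (1/8)(7/7) = 1/8.
Multiplying each by its prior: 3/8 · 2/7 = 3/28, 1/8 · 15/56 = 15/448, 1/2 · 1/8 = 1/16; these sum to 13/64.
Dividing through by the total gives posterior P(r = 4 | data) = 48/91, P(r = 5 | data) = 15/91, P(r = 7 | data) = 4/13.
Averaging over the posterior, P(black next | data) = (1/2)(48/91) + (2/3)(15/91) + (1)(4/13) = 62/91.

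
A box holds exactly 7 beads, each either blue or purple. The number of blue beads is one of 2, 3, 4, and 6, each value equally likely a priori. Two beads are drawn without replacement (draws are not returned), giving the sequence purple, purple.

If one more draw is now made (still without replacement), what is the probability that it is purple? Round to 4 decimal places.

Compute the likelihood of the observed sequence for each case: P(data | r = 2) = (5/7)(4/6) = 10/21; P(data | r = 3) = (4/7)(3/6) = 2/7; P(data | r = 4) = (3/7)(2/6) = 1/7; P(data | r = 6) = (1/7)(0/6) = 0.
Multiplying each by its prior: 1/4 · 10/21 = 5/42, 1/4 · 2/7 = 1/14, 1/4 · 1/7 = 1/28, 1/4 · 0 = 0; these sum to 19/84.
Dividing through by the total gives posterior P(r = 2 | data) = 10/19, P(r = 3 | data) = 6/19, P(r = 4 | data) = 3/19, P(r = 6 | data) = 0.
So P(purple next | data) = Σ P(purple next | H) P(H | data) = (3/5)(10/19) + (2/5)(6/19) + (1/5)(3/19) = 9/19.

0.4737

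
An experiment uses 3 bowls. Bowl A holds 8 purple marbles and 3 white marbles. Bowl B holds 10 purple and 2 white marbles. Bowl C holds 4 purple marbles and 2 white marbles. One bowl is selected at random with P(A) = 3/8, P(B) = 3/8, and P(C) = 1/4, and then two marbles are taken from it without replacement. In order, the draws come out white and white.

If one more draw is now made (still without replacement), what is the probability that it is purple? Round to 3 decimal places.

Compute the likelihood of the observed sequence for each case: P(data | bowl A) = (3/11)(2/10) = 0.054545; P(data | bowl B) = (2/12)(1/11) = 0.015152; P(data | bowl C) = (2/6)(1/5) = 0.066667.
Multiplying each by its prior: 3/8 · 0.054545 = 0.020455, 3/8 · 0.015152 = 0.0056818, 1/4 · 0.066667 = 0.016667; summing to 0.042803.
The posterior is then P(bowl A | data) = 0.47788, P(bowl B | data) = 0.13274, P(bowl C | data) = 0.38938.
Averaging over the posterior, P(purple next | data) = (8/9)(0.47788) + (1)(0.13274) + (1)(0.38938) = 0.9469.

0.947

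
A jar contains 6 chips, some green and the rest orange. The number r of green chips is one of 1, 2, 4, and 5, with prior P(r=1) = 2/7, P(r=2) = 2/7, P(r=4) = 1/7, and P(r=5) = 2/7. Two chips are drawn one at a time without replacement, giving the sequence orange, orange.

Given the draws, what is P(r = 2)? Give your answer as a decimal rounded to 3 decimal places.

0.364

Under each hypothesis, the probability of the observed sequence is: P(data | r = 1) = (5/6)(4/5) = 2/3; P(data | r = 2) = (4/6)(3/5) = 2/5; P(data | r = 4) = (2/6)(1/5) = 1/15; P(data | r = 5) = (1/6)(0/5) = 0.
Multiplying each by its prior: 2/7 · 2/3 = 4/21, 2/7 · 2/5 = 4/35, 1/7 · 1/15 = 1/105, 2/7 · 0 = 0; with total 11/35.
Hence P(r = 2 | data) = (4/35) / (11/35) = 4/11.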